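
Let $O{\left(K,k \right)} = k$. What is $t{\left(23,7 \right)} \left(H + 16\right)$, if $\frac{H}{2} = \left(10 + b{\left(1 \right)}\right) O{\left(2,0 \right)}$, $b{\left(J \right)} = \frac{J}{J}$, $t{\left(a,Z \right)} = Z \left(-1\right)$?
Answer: $-112$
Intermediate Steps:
$t{\left(a,Z \right)} = - Z$
$b{\left(J \right)} = 1$
$H = 0$ ($H = 2 \left(10 + 1\right) 0 = 2 \cdot 11 \cdot 0 = 2 \cdot 0 = 0$)
$t{\left(23,7 \right)} \left(H + 16\right) = \left(-1\right) 7 \left(0 + 16\right) = \left(-7\right) 16 = -112$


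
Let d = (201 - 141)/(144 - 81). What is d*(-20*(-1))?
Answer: 400/21 ≈ 19.048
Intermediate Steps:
d = 20/21 (d = 60/63 = 60*(1/63) = 20/21 ≈ 0.95238)
d*(-20*(-1)) = 20*(-20*(-1))/21 = (20/21)*20 = 400/21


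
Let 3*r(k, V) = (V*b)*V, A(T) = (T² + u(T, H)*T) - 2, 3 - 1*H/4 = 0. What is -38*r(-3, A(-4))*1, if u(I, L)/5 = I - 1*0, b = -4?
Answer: 1343072/3 ≈ 4.4769e+5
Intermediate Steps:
H = 12 (H = 12 - 4*0 = 12 + 0 = 12)
u(I, L) = 5*I (u(I, L) = 5*(I - 1*0) = 5*(I + 0) = 5*I)
A(T) = -2 + 6*T² (A(T) = (T² + (5*T)*T) - 2 = (T² + 5*T²) - 2 = 6*T² - 2 = -2 + 6*T²)
r(k, V) = -4*V²/3 (r(k, V) = ((V*(-4))*V)/3 = ((-4*V)*V)/3 = (-4*V²)/3 = -4*V²/3)
-38*r(-3, A(-4))*1 = -38*(-4*(-2 + 6*(-4)²)²/3)*1 = -38*(-4*(-2 + 6*16)²/3)*1 = -38*(-4*(-2 + 96)²/3)*1 = -38*(-4/3*94²)*1 = -38*(-4/3*8836)*1 = -38*(-35344)/3*1 = -19*(-70688/3)*1 = (1343072/3)*1 = 1343072/3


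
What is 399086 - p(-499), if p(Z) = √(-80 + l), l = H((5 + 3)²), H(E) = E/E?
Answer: 399086 - I*√79 ≈ 3.9909e+5 - 8.8882*I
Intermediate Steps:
H(E) = 1
l = 1
p(Z) = I*√79 (p(Z) = √(-80 + 1) = √(-79) = I*√79)
399086 - p(-499) = 399086 - I*√79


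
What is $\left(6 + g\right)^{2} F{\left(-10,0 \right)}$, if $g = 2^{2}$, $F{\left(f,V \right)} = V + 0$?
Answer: $0$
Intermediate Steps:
$F{\left(f,V \right)} = V$
$g = 4$
$\left(6 + g\right)^{2} F{\left(-10,0 \right)} = \left(6 + 4\right)^{2} \cdot 0 = 10^{2} \cdot 0 = 100 \cdot 0 = 0$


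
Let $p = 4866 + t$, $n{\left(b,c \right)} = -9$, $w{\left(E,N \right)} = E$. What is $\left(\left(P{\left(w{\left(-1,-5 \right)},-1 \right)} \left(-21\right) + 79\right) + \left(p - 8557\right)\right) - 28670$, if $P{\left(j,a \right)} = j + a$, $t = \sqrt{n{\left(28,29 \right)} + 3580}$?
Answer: $-32240 + \sqrt{3571} \approx -32180.0$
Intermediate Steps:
$t = \sqrt{3571}$ ($t = \sqrt{-9 + 3580} = \sqrt{3571} \approx 59.758$)
$P{\left(j,a \right)} = a + j$
$p = 4866 + \sqrt{3571} \approx 4925.8$
$\left(\left(P{\left(w{\left(-1,-5 \right)},-1 \right)} \left(-21\right) + 79\right) + \left(p - 8557\right)\right) - 28670 = \left(\left(\left(-1 - 1\right) \left(-21\right) + 79\right) + \left(\left(4866 + \sqrt{3571}\right) - 8557\right)\right) - 28670 = \left(\left(\left(-2\right) \left(-21\right) + 79\right) - \left(3691 - \sqrt{3571}\right)\right) - 28670 = \left(\left(42 + 79\right) - \left(3691 - \sqrt{3571}\right)\right) - 28670 = \left(121 - \left(3691 - \sqrt{3571}\right)\right) - 28670 = \left(-3570 + \sqrt{3571}\right) - 28670 = -32240 + \sqrt{3571}$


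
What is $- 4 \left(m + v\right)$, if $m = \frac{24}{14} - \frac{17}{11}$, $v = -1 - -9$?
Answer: $- \frac{2516}{77} \approx -32.675$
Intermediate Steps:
$v = 8$ ($v = -1 + 9 = 8$)
$m = \frac{13}{77}$ ($m = 24 \cdot \frac{1}{14} - \frac{17}{11} = \frac{12}{7} - \frac{17}{11} = \frac{13}{77} \approx 0.16883$)
$- 4 \left(m + v\right) = - 4 \left(\frac{13}{77} + 8\right) = \left(-4\right) \frac{629}{77} = - \frac{2516}{77}$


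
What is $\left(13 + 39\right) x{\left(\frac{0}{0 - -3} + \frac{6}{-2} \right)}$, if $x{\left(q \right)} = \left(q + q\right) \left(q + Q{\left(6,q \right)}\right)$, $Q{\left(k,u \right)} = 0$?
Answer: $936$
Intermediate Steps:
$x{\left(q \right)} = 2 q^{2}$ ($x{\left(q \right)} = \left(q + q\right) \left(q + 0\right) = 2 q q = 2 q^{2}$)
$\left(13 + 39\right) x{\left(\frac{0}{0 - -3} + \frac{6}{-2} \right)} = \left(13 + 39\right) 2 \left(\frac{0}{0 - -3} + \frac{6}{-2}\right)^{2} = 52 \cdot 2 \left(\frac{0}{0 + 3} + 6 \left(- \frac{1}{2}\right)\right)^{2} = 52 \cdot 2 \left(\frac{0}{3} - 3\right)^{2} = 52 \cdot 2 \left(0 \cdot \frac{1}{3} - 3\right)^{2} = 52 \cdot 2 \left(0 - 3\right)^{2} = 52 \cdot 2 \left(-3\right)^{2} = 52 \cdot 2 \cdot 9 = 52 \cdot 18 = 936$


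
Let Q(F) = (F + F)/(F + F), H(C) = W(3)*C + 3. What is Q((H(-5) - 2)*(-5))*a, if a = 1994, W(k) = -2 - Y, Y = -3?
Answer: 1994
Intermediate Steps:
W(k) = 1 (W(k) = -2 - 1*(-3) = -2 + 3 = 1)
H(C) = 3 + C (H(C) = 1*C + 3 = C + 3 = 3 + C)
Q(F) = 1 (Q(F) = (2*F)/((2*F)) = (2*F)*(1/(2*F)) = 1)
Q((H(-5) - 2)*(-5))*a = 1*1994 = 1994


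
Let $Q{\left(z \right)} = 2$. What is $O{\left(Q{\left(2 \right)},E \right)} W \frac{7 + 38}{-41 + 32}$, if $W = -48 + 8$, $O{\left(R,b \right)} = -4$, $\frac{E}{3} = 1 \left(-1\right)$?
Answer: $-800$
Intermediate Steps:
$E = -3$ ($E = 3 \cdot 1 \left(-1\right) = 3 \left(-1\right) = -3$)
$W = -40$
$O{\left(Q{\left(2 \right)},E \right)} W \frac{7 + 38}{-41 + 32} = \left(-4\right) \left(-40\right) \frac{7 + 38}{-41 + 32} = 160 \frac{45}{-9} = 160 \cdot 45 \left(- \frac{1}{9}\right) = 160 \left(-5\right) = -800$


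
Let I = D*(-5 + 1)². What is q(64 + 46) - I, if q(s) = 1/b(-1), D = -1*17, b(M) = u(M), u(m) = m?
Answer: 271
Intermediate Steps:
b(M) = M
D = -17
q(s) = -1 (q(s) = 1/(-1) = -1)
I = -272 (I = -17*(-5 + 1)² = -17*(-4)² = -17*16 = -272)
q(64 + 46) - I = -1 - 1*(-272) = -1 + 272 = 271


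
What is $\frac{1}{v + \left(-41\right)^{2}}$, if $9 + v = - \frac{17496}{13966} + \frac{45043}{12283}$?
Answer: $\frac{85772189}{143618183593} \approx 0.00059722$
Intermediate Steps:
$v = - \frac{564866116}{85772189}$ ($v = -9 + \left(- \frac{17496}{13966} + \frac{45043}{12283}\right) = -9 + \left(\left(-17496\right) \frac{1}{13966} + 45043 \cdot \frac{1}{12283}\right) = -9 + \left(- \frac{8748}{6983} + \frac{45043}{12283}\right) = -9 + \frac{207083585}{85772189} = - \frac{564866116}{85772189} \approx -6.5857$)
$\frac{1}{v + \left(-41\right)^{2}} = \frac{1}{- \frac{564866116}{85772189} + \left(-41\right)^{2}} = \frac{1}{- \frac{564866116}{85772189} + 1681} = \frac{1}{\frac{143618183593}{85772189}} = \frac{85772189}{143618183593}$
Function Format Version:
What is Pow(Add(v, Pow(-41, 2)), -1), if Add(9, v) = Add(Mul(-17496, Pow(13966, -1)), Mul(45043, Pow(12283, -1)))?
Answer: Rational(85772189, 143618183593) ≈ 0.00059722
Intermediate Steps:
v = Rational(-564866116, 85772189) (v = Add(-9, Add(Mul(-17496, Pow(13966, -1)), Mul(45043, Pow(12283, -1)))) = Add(-9, Add(Mul(-17496, Rational(1, 13966)), Mul(45043, Rational(1, 12283)))) = Add(-9, Add(Rational(-8748, 6983), Rational(45043, 12283))) = Add(-9, Rational(207083585, 85772189)) = Rational(-564866116, 85772189) ≈ -6.5857)
Pow(Add(v, Pow(-41, 2)), -1) = Pow(Add(Rational(-564866116, 85772189), Pow(-41, 2)), -1) = Pow(Add(Rational(-564866116, 85772189), 1681), -1) = Pow(Rational(143618183593, 85772189), -1) = Rational(85772189, 143618183593)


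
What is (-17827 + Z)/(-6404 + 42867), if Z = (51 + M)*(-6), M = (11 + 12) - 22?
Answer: -18139/36463 ≈ -0.49746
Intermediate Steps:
M = 1 (M = 23 - 22 = 1)
Z = -312 (Z = (51 + 1)*(-6) = 52*(-6) = -312)
(-17827 + Z)/(-6404 + 42867) = (-17827 - 312)/(-6404 + 42867) = -18139/36463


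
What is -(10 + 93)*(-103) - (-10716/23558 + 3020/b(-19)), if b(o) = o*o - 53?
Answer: 9613702068/906983 ≈ 10600.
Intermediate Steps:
b(o) = -53 + o**2 (b(o) = o**2 - 53 = -53 + o**2)
-(10 + 93)*(-103) - (-10716/23558 + 3020/b(-19)) = -(10 + 93)*(-103) - (-10716/23558 + 3020/(-53 + (-19)**2)) = -103*(-103) - (-10716*1/23558 + 3020/(-53 + 361)) = -1*(-10609) - (-5358/11779 + 3020/308) = 10609 - (-5358/11779 + 3020*(1/308)) = 10609 - (-5358/11779 + 755/77) = 10609 - 1*8480579/906983 = 10609 - 8480579/906983 = 9613702068/906983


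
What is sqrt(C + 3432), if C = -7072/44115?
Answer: 26*sqrt(34186530)/2595 ≈ 58.582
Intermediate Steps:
C = -416/2595 (C = -7072*1/44115 = -416/2595 ≈ -0.16031)
sqrt(C + 3432) = sqrt(-416/2595 + 3432) = sqrt(8905624/2595) = 26*sqrt(34186530)/2595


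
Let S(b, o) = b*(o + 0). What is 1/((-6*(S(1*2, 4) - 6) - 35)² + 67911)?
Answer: 1/70120 ≈ 1.4261e-5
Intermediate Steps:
S(b, o) = b*o
1/((-6*(S(1*2, 4) - 6) - 35)² + 67911) = 1/((-6*((1*2)*4 - 6) - 35)² + 67911) = 1/((-6*(2*4 - 6) - 35)² + 67911) = 1/((-6*(8 - 6) - 35)² + 67911) = 1/((-6*2 - 35)² + 67911) = 1/((-12 - 35)² + 67911) = 1/((-47)² + 67911) = 1/(2209 + 67911) = 1/70120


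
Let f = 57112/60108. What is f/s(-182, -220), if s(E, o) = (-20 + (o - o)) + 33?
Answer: 14278/195351 ≈ 0.073089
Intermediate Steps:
s(E, o) = 13 (s(E, o) = (-20 + 0) + 33 = -20 + 33 = 13)
f = 14278/15027 (f = 57112*(1/60108) = 14278/15027 ≈ 0.95016)
f/s(-182, -220) = (14278/15027)/13 = (14278/15027)*(1/13) = 14278/195351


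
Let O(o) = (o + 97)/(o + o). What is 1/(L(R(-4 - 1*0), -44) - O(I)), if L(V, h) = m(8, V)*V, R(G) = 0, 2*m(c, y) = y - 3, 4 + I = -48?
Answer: 104/45 ≈ 2.3111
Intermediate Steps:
I = -52 (I = -4 - 48 = -52)
m(c, y) = -3/2 + y/2 (m(c, y) = (y - 3)/2 = (-3 + y)/2 = -3/2 + y/2)
O(o) = (97 + o)/(2*o) (O(o) = (97 + o)/((2*o)) = (97 + o)*(1/(2*o)) = (97 + o)/(2*o))
L(V, h) = V*(-3/2 + V/2) (L(V, h) = (-3/2 + V/2)*V = V*(-3/2 + V/2))
1/(L(R(-4 - 1*0), -44) - O(I)) = 1/((½)*0*(-3 + 0) - (97 - 52)/(2*(-52))) = 1/((½)*0*(-3) - (-1)*45/(2*52)) = 1/(0 - 1*(-45/104)) = 1/(0 + 45/104) = 1/(45/104) = 104/45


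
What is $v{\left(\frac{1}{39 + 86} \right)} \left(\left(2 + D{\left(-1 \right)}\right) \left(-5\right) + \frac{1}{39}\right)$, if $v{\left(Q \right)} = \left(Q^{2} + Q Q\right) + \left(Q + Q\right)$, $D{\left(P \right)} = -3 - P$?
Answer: $\frac{84}{203125} \approx 0.00041354$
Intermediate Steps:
$v{\left(Q \right)} = 2 Q + 2 Q^{2}$ ($v{\left(Q \right)} = \left(Q^{2} + Q^{2}\right) + 2 Q = 2 Q^{2} + 2 Q = 2 Q + 2 Q^{2}$)
$v{\left(\frac{1}{39 + 86} \right)} \left(\left(2 + D{\left(-1 \right)}\right) \left(-5\right) + \frac{1}{39}\right) = \frac{2 \left(1 + \frac{1}{39 + 86}\right)}{39 + 86} \left(\left(2 - 2\right) \left(-5\right) + \frac{1}{39}\right) = \frac{2 \left(1 + \frac{1}{125}\right)}{125} \left(\left(2 + \left(-3 + 1\right)\right) \left(-5\right) + \frac{1}{39}\right) = 2 \cdot \frac{1}{125} \left(1 + \frac{1}{125}\right) \left(\left(2 - 2\right) \left(-5\right) + \frac{1}{39}\right) = 2 \cdot \frac{1}{125} \cdot \frac{126}{125} \left(0 \left(-5\right) + \frac{1}{39}\right) = \frac{252 \left(0 + \frac{1}{39}\right)}{15625} = \frac{252}{15625} \cdot \frac{1}{39} = \frac{84}{203125}$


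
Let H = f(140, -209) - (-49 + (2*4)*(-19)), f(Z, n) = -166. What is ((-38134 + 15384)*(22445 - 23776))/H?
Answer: 865150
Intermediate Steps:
H = 35 (H = -166 - (-49 + (2*4)*(-19)) = -166 - (-49 + 8*(-19)) = -166 - (-49 - 152) = -166 - 1*(-201) = -166 + 201 = 35)
((-38134 + 15384)*(22445 - 23776))/H = ((-38134 + 15384)*(22445 - 23776))/35 = -22750*(-1331)*(1/35) = 30280250*(1/35) = 865150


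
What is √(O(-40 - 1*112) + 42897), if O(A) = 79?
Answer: 4*√2686 ≈ 207.31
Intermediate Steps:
√(O(-40 - 1*112) + 42897) = √(79 + 42897) = √42976 = 4*√2686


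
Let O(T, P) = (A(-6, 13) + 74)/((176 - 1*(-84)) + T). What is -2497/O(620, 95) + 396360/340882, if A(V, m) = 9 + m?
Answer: -23406325655/1022646 ≈ -22888.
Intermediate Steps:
O(T, P) = 96/(260 + T) (O(T, P) = ((9 + 13) + 74)/((176 - 1*(-84)) + T) = (22 + 74)/((176 + 84) + T) = 96/(260 + T))
-2497/O(620, 95) + 396360/340882 = -2497/(96/(260 + 620)) + 396360/340882 = -2497/(96/880) + 396360*(1/340882) = -2497/(96*(1/880)) + 198180/170441 = -2497/6/55 + 198180/170441 = -2497*55/6 + 198180/170441 = -137335/6 + 198180/170441 = -23406325655/1022646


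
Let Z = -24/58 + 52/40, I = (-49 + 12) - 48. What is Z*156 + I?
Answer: 7721/145 ≈ 53.248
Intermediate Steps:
I = -85 (I = -37 - 48 = -85)
Z = 257/290 (Z = -24*1/58 + 52*(1/40) = -12/29 + 13/10 = 257/290 ≈ 0.88621)
Z*156 + I = (257/290)*156 - 85 = 20046/145 - 85 = 7721/145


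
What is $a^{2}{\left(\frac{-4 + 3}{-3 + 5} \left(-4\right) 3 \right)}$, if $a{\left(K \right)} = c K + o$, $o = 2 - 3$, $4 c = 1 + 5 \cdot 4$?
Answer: $\frac{3721}{4} \approx 930.25$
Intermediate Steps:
$c = \frac{21}{4}$ ($c = \frac{1 + 5 \cdot 4}{4} = \frac{1 + 20}{4} = \frac{1}{4} \cdot 21 = \frac{21}{4} \approx 5.25$)
$o = -1$
$a{\left(K \right)} = -1 + \frac{21 K}{4}$ ($a{\left(K \right)} = \frac{21 K}{4} - 1 = -1 + \frac{21 K}{4}$)
$a^{2}{\left(\frac{-4 + 3}{-3 + 5} \left(-4\right) 3 \right)} = \left(-1 + \frac{21 \frac{-4 + 3}{-3 + 5} \left(-4\right) 3}{4}\right)^{2} = \left(-1 + \frac{21 - \frac{1}{2} \left(-4\right) 3}{4}\right)^{2} = \left(-1 + \frac{21 \left(-1\right) \frac{1}{2} \left(-4\right) 3}{4}\right)^{2} = \left(-1 + \frac{21 \left(- \frac{1}{2}\right) \left(-4\right) 3}{4}\right)^{2} = \left(-1 + \frac{21 \cdot 2 \cdot 3}{4}\right)^{2} = \left(-1 + \frac{21}{4} \cdot 6\right)^{2} = \left(-1 + \frac{63}{2}\right)^{2} = \left(\frac{61}{2}\right)^{2} = \frac{3721}{4}$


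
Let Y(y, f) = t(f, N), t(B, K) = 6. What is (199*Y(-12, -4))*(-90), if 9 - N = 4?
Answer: -107460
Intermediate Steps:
N = 5 (N = 9 - 1*4 = 9 - 4 = 5)
Y(y, f) = 6
(199*Y(-12, -4))*(-90) = (199*6)*(-90) = 1194*(-90) = -107460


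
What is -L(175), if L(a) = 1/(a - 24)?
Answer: -1/151 ≈ -0.0066225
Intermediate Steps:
L(a) = 1/(-24 + a)
-L(175) = -1/(-24 + 175) = -1/151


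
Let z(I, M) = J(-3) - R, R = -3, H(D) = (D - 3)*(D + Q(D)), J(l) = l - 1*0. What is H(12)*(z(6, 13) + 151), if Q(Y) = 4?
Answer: 21744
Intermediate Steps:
J(l) = l (J(l) = l + 0 = l)
H(D) = (-3 + D)*(4 + D) (H(D) = (D - 3)*(D + 4) = (-3 + D)*(4 + D))
z(I, M) = 0 (z(I, M) = -3 - 1*(-3) = -3 + 3 = 0)
H(12)*(z(6, 13) + 151) = (-12 + 12 + 12²)*(0 + 151) = (-12 + 12 + 144)*151 = 144*151 = 21744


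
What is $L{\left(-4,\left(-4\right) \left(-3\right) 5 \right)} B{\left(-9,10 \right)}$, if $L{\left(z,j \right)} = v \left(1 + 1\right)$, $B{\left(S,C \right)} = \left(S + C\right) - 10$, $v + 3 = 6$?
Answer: $-54$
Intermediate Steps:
$v = 3$ ($v = -3 + 6 = 3$)
$B{\left(S,C \right)} = -10 + C + S$ ($B{\left(S,C \right)} = \left(C + S\right) - 10 = -10 + C + S$)
$L{\left(z,j \right)} = 6$ ($L{\left(z,j \right)} = 3 \left(1 + 1\right) = 3 \cdot 2 = 6$)
$L{\left(-4,\left(-4\right) \left(-3\right) 5 \right)} B{\left(-9,10 \right)} = 6 \left(-10 + 10 - 9\right) = 6 \left(-9\right) = -54$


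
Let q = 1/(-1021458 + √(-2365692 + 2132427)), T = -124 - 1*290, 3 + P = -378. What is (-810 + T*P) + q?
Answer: 54576947326308446/347792226343 - I*√233265/1043376679029 ≈ 1.5692e+5 - 4.629e-10*I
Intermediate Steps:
P = -381 (P = -3 - 378 = -381)
T = -414 (T = -124 - 290 = -414)
q = 1/(-1021458 + I*√233265) (q = 1/(-1021458 + √(-233265)) = 1/(-1021458 + I*√233265) ≈ -9.7899e-7 - 4.63e-10*I)
(-810 + T*P) + q = (-810 - 414*(-381)) + (-340486/347792226343 - I*√233265/1043376679029) = (-810 + 157734) + (-340486/347792226343 - I*√233265/1043376679029) = 156924 + (-340486/347792226343 - I*√233265/1043376679029) = 54576947326308446/347792226343 - I*√233265/1043376679029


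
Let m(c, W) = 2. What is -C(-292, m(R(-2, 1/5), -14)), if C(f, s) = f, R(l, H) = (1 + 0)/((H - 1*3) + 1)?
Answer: 292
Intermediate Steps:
R(l, H) = 1/(-2 + H) (R(l, H) = 1/((H - 3) + 1) = 1/((-3 + H) + 1) = 1/(-2 + H))
-C(-292, m(R(-2, 1/5), -14)) = -1*(-292) = 292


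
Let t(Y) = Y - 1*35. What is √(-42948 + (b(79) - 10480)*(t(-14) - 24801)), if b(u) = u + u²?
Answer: 2*√25833263 ≈ 10165.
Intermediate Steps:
t(Y) = -35 + Y (t(Y) = Y - 35 = -35 + Y)
√(-42948 + (b(79) - 10480)*(t(-14) - 24801)) = √(-42948 + (79*(1 + 79) - 10480)*((-35 - 14) - 24801)) = √(-42948 + (79*80 - 10480)*(-49 - 24801)) = √(-42948 + (6320 - 10480)*(-24850)) = √(-42948 - 4160*(-24850)) = √(-42948 + 103376000) = √103333052 = 2*√25833263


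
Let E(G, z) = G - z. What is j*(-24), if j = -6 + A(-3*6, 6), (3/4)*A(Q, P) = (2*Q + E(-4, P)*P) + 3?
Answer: 3120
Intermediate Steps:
A(Q, P) = 4 + 8*Q/3 + 4*P*(-4 - P)/3 (A(Q, P) = 4*((2*Q + (-4 - P)*P) + 3)/3 = 4*((2*Q + P*(-4 - P)) + 3)/3 = 4*(3 + 2*Q + P*(-4 - P))/3 = 4 + 8*Q/3 + 4*P*(-4 - P)/3)
j = -130 (j = -6 + (4 + 8*(-3*6)/3 - 4/3*6*(4 + 6)) = -6 + (4 + (8/3)*(-18) - 4/3*6*10) = -6 + (4 - 48 - 80) = -6 - 124 = -130)
j*(-24) = -130*(-24) = 3120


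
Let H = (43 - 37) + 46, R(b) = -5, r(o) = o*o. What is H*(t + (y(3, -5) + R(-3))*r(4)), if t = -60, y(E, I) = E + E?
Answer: -2288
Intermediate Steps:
r(o) = o²
y(E, I) = 2*E
H = 52 (H = 6 + 46 = 52)
H*(t + (y(3, -5) + R(-3))*r(4)) = 52*(-60 + (2*3 - 5)*4²) = 52*(-60 + (6 - 5)*16) = 52*(-60 + 1*16) = 52*(-60 + 16) = 52*(-44) = -2288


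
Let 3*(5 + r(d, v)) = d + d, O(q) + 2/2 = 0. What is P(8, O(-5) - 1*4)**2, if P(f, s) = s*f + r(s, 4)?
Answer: 21025/9 ≈ 2336.1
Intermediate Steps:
O(q) = -1 (O(q) = -1 + 0 = -1)
r(d, v) = -5 + 2*d/3 (r(d, v) = -5 + (d + d)/3 = -5 + (2*d)/3 = -5 + 2*d/3)
P(f, s) = -5 + 2*s/3 + f*s (P(f, s) = s*f + (-5 + 2*s/3) = f*s + (-5 + 2*s/3) = -5 + 2*s/3 + f*s)
P(8, O(-5) - 1*4)**2 = (-5 + 2*(-1 - 1*4)/3 + 8*(-1 - 1*4))**2 = (-5 + 2*(-1 - 4)/3 + 8*(-1 - 4))**2 = (-5 + (2/3)*(-5) + 8*(-5))**2 = (-5 - 10/3 - 40)**2 = (-145/3)**2 = 21025/9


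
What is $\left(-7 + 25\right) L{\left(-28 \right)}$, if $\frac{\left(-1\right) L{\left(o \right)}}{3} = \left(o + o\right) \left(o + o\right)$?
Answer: $-169344$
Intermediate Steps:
$L{\left(o \right)} = - 12 o^{2}$ ($L{\left(o \right)} = - 3 \left(o + o\right) \left(o + o\right) = - 3 \cdot 2 o 2 o = - 3 \cdot 4 o^{2} = - 12 o^{2}$)
$\left(-7 + 25\right) L{\left(-28 \right)} = \left(-7 + 25\right) \left(- 12 \left(-28\right)^{2}\right) = 18 \left(\left(-12\right) 784\right) = 18 \left(-9408\right) = -169344$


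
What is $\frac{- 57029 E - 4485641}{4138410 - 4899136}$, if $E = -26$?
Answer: $\frac{3002887}{760726} \approx 3.9474$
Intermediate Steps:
$\frac{- 57029 E - 4485641}{4138410 - 4899136} = \frac{\left(-57029\right) \left(-26\right) - 4485641}{4138410 - 4899136} = \frac{1482754 - 4485641}{-760726} = \left(-3002887\right) \left(- \frac{1}{760726}\right) = \frac{3002887}{760726}$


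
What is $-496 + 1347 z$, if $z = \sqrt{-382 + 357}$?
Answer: $-496 + 6735 i \approx -496.0 + 6735.0 i$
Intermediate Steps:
$z = 5 i$ ($z = \sqrt{-25} = 5 i \approx 5.0 i$)
$-496 + 1347 z = -496 + 1347 \cdot 5 i = -496 + 6735 i$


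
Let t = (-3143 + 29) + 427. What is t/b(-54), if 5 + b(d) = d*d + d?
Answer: -2687/2857 ≈ -0.94050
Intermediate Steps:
b(d) = -5 + d + d² (b(d) = -5 + (d*d + d) = -5 + (d² + d) = -5 + (d + d²) = -5 + d + d²)
t = -2687 (t = -3114 + 427 = -2687)
t/b(-54) = -2687/(-5 - 54 + (-54)²) = -2687/(-5 - 54 + 2916) = -2687/2857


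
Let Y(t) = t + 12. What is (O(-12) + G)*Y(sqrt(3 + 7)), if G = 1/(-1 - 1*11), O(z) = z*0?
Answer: -1 - sqrt(10)/12 ≈ -1.2635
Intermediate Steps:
O(z) = 0
Y(t) = 12 + t
G = -1/12 (G = 1/(-1 - 11) = 1/(-12) = -1/12 ≈ -0.083333)
(O(-12) + G)*Y(sqrt(3 + 7)) = (0 - 1/12)*(12 + sqrt(3 + 7)) = -(12 + sqrt(10))/12 = -1 - sqrt(10)/12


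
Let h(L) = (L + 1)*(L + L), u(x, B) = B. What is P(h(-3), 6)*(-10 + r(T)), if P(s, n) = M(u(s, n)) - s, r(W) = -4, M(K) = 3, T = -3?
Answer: 126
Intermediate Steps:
h(L) = 2*L*(1 + L) (h(L) = (1 + L)*(2*L) = 2*L*(1 + L))
P(s, n) = 3 - s
P(h(-3), 6)*(-10 + r(T)) = (3 - 2*(-3)*(1 - 3))*(-10 - 4) = (3 - 2*(-3)*(-2))*(-14) = (3 - 1*12)*(-14) = (3 - 12)*(-14) = -9*(-14) = 126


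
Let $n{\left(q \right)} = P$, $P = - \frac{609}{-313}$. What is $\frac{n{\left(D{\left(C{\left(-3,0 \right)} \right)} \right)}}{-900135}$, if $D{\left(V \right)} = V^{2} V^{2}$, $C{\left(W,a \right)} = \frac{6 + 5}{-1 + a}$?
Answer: $- \frac{203}{93914085} \approx -2.1615 \cdot 10^{-6}$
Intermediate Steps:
$C{\left(W,a \right)} = \frac{11}{-1 + a}$
$P = \frac{609}{313}$ ($P = \left(-609\right) \left(- \frac{1}{313}\right) = \frac{609}{313} \approx 1.9457$)
$D{\left(V \right)} = V^{4}$
$n{\left(q \right)} = \frac{609}{313}$
$\frac{n{\left(D{\left(C{\left(-3,0 \right)} \right)} \right)}}{-900135} = \frac{609}{313 \left(-900135\right)} = \frac{609}{313} \left(- \frac{1}{900135}\right) = - \frac{203}{93914085}$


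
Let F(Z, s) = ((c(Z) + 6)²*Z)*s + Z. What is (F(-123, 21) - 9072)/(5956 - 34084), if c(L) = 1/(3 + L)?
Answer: 163079807/45004800 ≈ 3.6236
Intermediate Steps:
F(Z, s) = Z + Z*s*(6 + 1/(3 + Z))² (F(Z, s) = ((1/(3 + Z) + 6)²*Z)*s + Z = ((6 + 1/(3 + Z))²*Z)*s + Z = (Z*(6 + 1/(3 + Z))²)*s + Z = Z*s*(6 + 1/(3 + Z))² + Z = Z + Z*s*(6 + 1/(3 + Z))²)
(F(-123, 21) - 9072)/(5956 - 34084) = ((-123 - 123*21*(19 + 6*(-123))²/(3 - 123)²) - 9072)/(5956 - 34084) = ((-123 - 123*21*(19 - 738)²/(-120)²) - 9072)/(-28128) = ((-123 - 123*21*1/14400*(-719)²) - 9072)*(-1/28128) = ((-123 - 123*21*1/14400*516961) - 9072)*(-1/28128) = ((-123 - 148367807/1600) - 9072)*(-1/28128) = (-148564607/1600 - 9072)*(-1/28128) = -163079807/1600*(-1/28128) = 163079807/45004800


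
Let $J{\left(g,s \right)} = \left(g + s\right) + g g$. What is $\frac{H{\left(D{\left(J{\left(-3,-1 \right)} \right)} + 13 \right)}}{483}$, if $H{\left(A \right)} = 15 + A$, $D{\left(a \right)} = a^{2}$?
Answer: $\frac{53}{483} \approx 0.10973$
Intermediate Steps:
$J{\left(g,s \right)} = g + s + g^{2}$ ($J{\left(g,s \right)} = \left(g + s\right) + g^{2} = g + s + g^{2}$)
$\frac{H{\left(D{\left(J{\left(-3,-1 \right)} \right)} + 13 \right)}}{483} = \frac{15 + \left(\left(-3 - 1 + \left(-3\right)^{2}\right)^{2} + 13\right)}{483} = \left(15 + \left(\left(-3 - 1 + 9\right)^{2} + 13\right)\right) \frac{1}{483} = \left(15 + \left(5^{2} + 13\right)\right) \frac{1}{483} = \left(15 + \left(25 + 13\right)\right) \frac{1}{483} = \left(15 + 38\right) \frac{1}{483} = 53 \cdot \frac{1}{483} = \frac{53}{483}$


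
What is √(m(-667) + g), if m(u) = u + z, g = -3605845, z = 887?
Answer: 75*I*√641 ≈ 1898.8*I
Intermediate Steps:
m(u) = 887 + u (m(u) = u + 887 = 887 + u)
√(m(-667) + g) = √((887 - 667) - 3605845) = √(220 - 3605845) = √(-3605625) = 75*I*√641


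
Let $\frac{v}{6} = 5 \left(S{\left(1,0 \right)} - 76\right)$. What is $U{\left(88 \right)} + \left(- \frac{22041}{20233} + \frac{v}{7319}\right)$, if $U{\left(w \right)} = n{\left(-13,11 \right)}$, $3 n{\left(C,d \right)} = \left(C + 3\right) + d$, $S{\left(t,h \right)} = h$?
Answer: $- \frac{474262630}{444255981} \approx -1.0675$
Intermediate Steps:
$n{\left(C,d \right)} = 1 + \frac{C}{3} + \frac{d}{3}$ ($n{\left(C,d \right)} = \frac{\left(C + 3\right) + d}{3} = \frac{\left(3 + C\right) + d}{3} = \frac{3 + C + d}{3} = 1 + \frac{C}{3} + \frac{d}{3}$)
$v = -2280$ ($v = 6 \cdot 5 \left(0 - 76\right) = 6 \cdot 5 \left(-76\right) = 6 \left(-380\right) = -2280$)
$U{\left(w \right)} = \frac{1}{3}$ ($U{\left(w \right)} = 1 + \frac{1}{3} \left(-13\right) + \frac{1}{3} \cdot 11 = 1 - \frac{13}{3} + \frac{11}{3} = \frac{1}{3}$)
$U{\left(88 \right)} + \left(- \frac{22041}{20233} + \frac{v}{7319}\right) = \frac{1}{3} - \left(\frac{2280}{7319} + \frac{22041}{20233}\right) = \frac{1}{3} - \frac{207449319}{148085327} = - \frac{474262630}{444255981}$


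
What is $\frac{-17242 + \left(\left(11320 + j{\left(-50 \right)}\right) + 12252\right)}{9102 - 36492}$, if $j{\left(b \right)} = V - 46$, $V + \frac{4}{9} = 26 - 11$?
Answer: $- \frac{56687}{246510} \approx -0.22996$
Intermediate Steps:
$V = \frac{131}{9}$ ($V = - \frac{4}{9} + \left(26 - 11\right) = - \frac{4}{9} + 15 = \frac{131}{9} \approx 14.556$)
$j{\left(b \right)} = - \frac{283}{9}$ ($j{\left(b \right)} = \frac{131}{9} - 46 = - \frac{283}{9}$)
$\frac{-17242 + \left(\left(11320 + j{\left(-50 \right)}\right) + 12252\right)}{9102 - 36492} = \frac{-17242 + \left(\left(11320 - \frac{283}{9}\right) + 12252\right)}{9102 - 36492} = \frac{-17242 + \left(\frac{101597}{9} + 12252\right)}{-27390} = \left(-17242 + \frac{211865}{9}\right) \left(- \frac{1}{27390}\right) = \frac{56687}{9} \left(- \frac{1}{27390}\right) = - \frac{56687}{246510}$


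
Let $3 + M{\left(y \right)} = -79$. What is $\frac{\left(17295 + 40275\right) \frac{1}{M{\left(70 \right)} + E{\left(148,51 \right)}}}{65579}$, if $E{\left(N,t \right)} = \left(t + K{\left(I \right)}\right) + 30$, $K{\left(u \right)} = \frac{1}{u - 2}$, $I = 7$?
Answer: $- \frac{143925}{131158} \approx -1.0973$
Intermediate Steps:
$K{\left(u \right)} = \frac{1}{-2 + u}$
$M{\left(y \right)} = -82$ ($M{\left(y \right)} = -3 - 79 = -82$)
$E{\left(N,t \right)} = \frac{151}{5} + t$ ($E{\left(N,t \right)} = \left(t + \frac{1}{-2 + 7}\right) + 30 = \left(t + \frac{1}{5}\right) + 30 = \left(\frac{1}{5} + t\right) + 30 = \frac{151}{5} + t$)
$\frac{\left(17295 + 40275\right) \frac{1}{M{\left(70 \right)} + E{\left(148,51 \right)}}}{65579} = \frac{\left(17295 + 40275\right) \frac{1}{-82 + \left(\frac{151}{5} + 51\right)}}{65579} = \frac{57570}{-82 + \frac{406}{5}} \cdot \frac{1}{65579} = \frac{57570}{- \frac{4}{5}} \cdot \frac{1}{65579} = 57570 \left(- \frac{5}{4}\right) \frac{1}{65579} = \left(- \frac{143925}{2}\right) \frac{1}{65579} = - \frac{143925}{131158}$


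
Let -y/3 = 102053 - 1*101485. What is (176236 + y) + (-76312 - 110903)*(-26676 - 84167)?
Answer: 20751646777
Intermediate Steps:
y = -1704 (y = -3*(102053 - 1*101485) = -3*(102053 - 101485) = -3*568 = -1704)
(176236 + y) + (-76312 - 110903)*(-26676 - 84167) = (176236 - 1704) + (-76312 - 110903)*(-26676 - 84167) = 174532 - 187215*(-110843) = 174532 + 20751472245 = 20751646777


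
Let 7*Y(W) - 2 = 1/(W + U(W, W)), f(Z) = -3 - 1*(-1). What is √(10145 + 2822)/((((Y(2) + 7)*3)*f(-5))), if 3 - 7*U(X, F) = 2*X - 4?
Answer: -119*√12967/5244 ≈ -2.5841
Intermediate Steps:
f(Z) = -2 (f(Z) = -3 + 1 = -2)
U(X, F) = 1 - 2*X/7 (U(X, F) = 3/7 - (2*X - 4)/7 = 3/7 - (-4 + 2*X)/7 = 3/7 + (4/7 - 2*X/7) = 1 - 2*X/7)
Y(W) = 2/7 + 1/(7*(1 + 5*W/7)) (Y(W) = 2/7 + 1/(7*(W + (1 - 2*W/7))) = 2/7 + 1/(7*(1 + 5*W/7)))
√(10145 + 2822)/((((Y(2) + 7)*3)*f(-5))) = √(10145 + 2822)/(((((21 + 10*2)/(7*(7 + 5*2)) + 7)*3)*(-2))) = √12967/(((((21 + 20)/(7*(7 + 10)) + 7)*3)*(-2))) = √12967/(((((⅐)*41/17 + 7)*3)*(-2))) = √12967/(((((⅐)*(1/17)*41 + 7)*3)*(-2))) = √12967/((((41/119 + 7)*3)*(-2))) = √12967/((((874/119)*3)*(-2))) = √12967/(((2622/119)*(-2))) = √12967/(-5244/119) = √12967*(-119/5244) = -119*√12967/5244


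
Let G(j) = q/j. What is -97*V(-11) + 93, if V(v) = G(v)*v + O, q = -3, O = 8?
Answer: -392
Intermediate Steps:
G(j) = -3/j
V(v) = 5 (V(v) = (-3/v)*v + 8 = -3 + 8 = 5)
-97*V(-11) + 93 = -97*5 + 93 = -485 + 93 = -392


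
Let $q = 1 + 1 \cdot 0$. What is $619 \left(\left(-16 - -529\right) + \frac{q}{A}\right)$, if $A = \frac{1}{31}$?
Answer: $336736$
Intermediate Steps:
$A = \frac{1}{31} \approx 0.032258$
$q = 1$ ($q = 1 + 0 = 1$)
$619 \left(\left(-16 - -529\right) + \frac{q}{A}\right) = 619 \left(\left(-16 - -529\right) + \frac{1}{\frac{1}{31}} \cdot 1\right) = 619 \left(\left(-16 + 529\right) + 31 \cdot 1\right) = 619 \left(513 + 31\right) = 619 \cdot 544 = 336736$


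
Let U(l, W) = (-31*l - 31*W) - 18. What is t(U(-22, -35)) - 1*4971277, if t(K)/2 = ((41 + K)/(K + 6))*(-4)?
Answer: -1744921091/351 ≈ -4.9713e+6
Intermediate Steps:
U(l, W) = -18 - 31*W - 31*l (U(l, W) = (-31*W - 31*l) - 18 = -18 - 31*W - 31*l)
t(K) = -8*(41 + K)/(6 + K) (t(K) = 2*(((41 + K)/(K + 6))*(-4)) = 2*(((41 + K)/(6 + K))*(-4)) = 2*(-4*(41 + K)/(6 + K)) = -8*(41 + K)/(6 + K))
t(U(-22, -35)) - 1*4971277 = 8*(-41 - (-18 - 31*(-35) - 31*(-22)))/(6 + (-18 - 31*(-35) - 31*(-22))) - 1*4971277 = 8*(-41 - (-18 + 1085 + 682))/(6 + (-18 + 1085 + 682)) - 4971277 = 8*(-41 - 1*1749)/(6 + 1749) - 4971277 = 8*(-41 - 1749)/1755 - 4971277 = 8*(1/1755)*(-1790) - 4971277 = -2864/351 - 4971277 = -1744921091/351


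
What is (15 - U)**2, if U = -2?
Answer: 289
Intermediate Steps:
(15 - U)**2 = (15 - 1*(-2))**2 = (15 + 2)**2 = 17**2 = 289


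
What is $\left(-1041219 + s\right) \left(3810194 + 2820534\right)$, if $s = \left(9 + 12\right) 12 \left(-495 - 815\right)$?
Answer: $-9092975904792$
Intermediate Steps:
$s = -330120$ ($s = 21 \cdot 12 \left(-1310\right) = 252 \left(-1310\right) = -330120$)
$\left(-1041219 + s\right) \left(3810194 + 2820534\right) = \left(-1041219 - 330120\right) \left(3810194 + 2820534\right) = \left(-1371339\right) 6630728 = -9092975904792$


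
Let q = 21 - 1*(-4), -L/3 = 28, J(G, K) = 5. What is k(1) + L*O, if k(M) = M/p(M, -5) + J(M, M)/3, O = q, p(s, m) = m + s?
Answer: -25183/12 ≈ -2098.6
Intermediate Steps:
L = -84 (L = -3*28 = -84)
q = 25 (q = 21 + 4 = 25)
O = 25
k(M) = 5/3 + M/(-5 + M) (k(M) = M/(-5 + M) + 5/3 = 5/3 + M/(-5 + M))
k(1) + L*O = (-25 + 8*1)/(3*(-5 + 1)) - 84*25 = (⅓)*(-25 + 8)/(-4) - 2100 = (⅓)*(-¼)*(-17) - 2100 = 17/12 - 2100 = -25183/12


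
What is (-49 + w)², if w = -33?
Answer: 6724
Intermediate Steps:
(-49 + w)² = (-49 - 33)² = (-82)² = 6724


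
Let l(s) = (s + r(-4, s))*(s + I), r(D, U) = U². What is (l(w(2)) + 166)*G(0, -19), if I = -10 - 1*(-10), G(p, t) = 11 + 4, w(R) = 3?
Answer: 3030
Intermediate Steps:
G(p, t) = 15
I = 0 (I = -10 + 10 = 0)
l(s) = s*(s + s²) (l(s) = (s + s²)*(s + 0) = (s + s²)*s = s*(s + s²))
(l(w(2)) + 166)*G(0, -19) = (3²*(1 + 3) + 166)*15 = (9*4 + 166)*15 = (36 + 166)*15 = 202*15 = 3030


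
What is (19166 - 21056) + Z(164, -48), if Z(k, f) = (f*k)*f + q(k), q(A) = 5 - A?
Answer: 375807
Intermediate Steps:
Z(k, f) = 5 - k + k*f**2 (Z(k, f) = (f*k)*f + (5 - k) = k*f**2 + (5 - k) = 5 - k + k*f**2)
(19166 - 21056) + Z(164, -48) = (19166 - 21056) + (5 - 1*164 + 164*(-48)**2) = -1890 + (5 - 164 + 164*2304) = -1890 + (5 - 164 + 377856) = -1890 + 377697 = 375807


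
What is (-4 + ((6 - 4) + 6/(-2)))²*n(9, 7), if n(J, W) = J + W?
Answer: 400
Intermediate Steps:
(-4 + ((6 - 4) + 6/(-2)))²*n(9, 7) = (-4 + ((6 - 4) + 6/(-2)))²*(9 + 7) = (-4 + (2 + 6*(-½)))²*16 = (-4 + (2 - 3))²*16 = (-4 - 1)²*16 = (-5)²*16 = 25*16 = 400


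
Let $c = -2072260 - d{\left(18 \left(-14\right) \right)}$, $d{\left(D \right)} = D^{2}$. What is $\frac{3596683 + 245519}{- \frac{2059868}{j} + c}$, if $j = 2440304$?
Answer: $- \frac{2344035227352}{1302978873031} \approx -1.799$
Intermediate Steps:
$c = -2135764$ ($c = -2072260 - \left(18 \left(-14\right)\right)^{2} = -2072260 - \left(-252\right)^{2} = -2072260 - 63504 = -2135764$)
$\frac{3596683 + 245519}{- \frac{2059868}{j} + c} = \frac{3596683 + 245519}{- \frac{2059868}{2440304} - 2135764} = \frac{3842202}{\left(-2059868\right) \frac{1}{2440304} - 2135764} = \frac{3842202}{- \frac{514967}{610076} - 2135764} = \frac{3842202}{- \frac{1302978873031}{610076}} = 3842202 \left(- \frac{610076}{1302978873031}\right) = - \frac{2344035227352}{1302978873031}$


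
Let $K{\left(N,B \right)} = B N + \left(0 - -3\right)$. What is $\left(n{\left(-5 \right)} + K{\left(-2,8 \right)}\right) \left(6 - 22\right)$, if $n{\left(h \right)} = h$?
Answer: $288$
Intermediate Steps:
$K{\left(N,B \right)} = 3 + B N$ ($K{\left(N,B \right)} = B N + \left(0 + 3\right) = B N + 3 = 3 + B N$)
$\left(n{\left(-5 \right)} + K{\left(-2,8 \right)}\right) \left(6 - 22\right) = \left(-5 + \left(3 + 8 \left(-2\right)\right)\right) \left(6 - 22\right) = \left(-5 + \left(3 - 16\right)\right) \left(6 - 22\right) = \left(-5 - 13\right) \left(-16\right) = \left(-18\right) \left(-16\right) = 288$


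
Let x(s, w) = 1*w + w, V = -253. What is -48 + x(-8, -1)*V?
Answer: 458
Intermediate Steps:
x(s, w) = 2*w (x(s, w) = w + w = 2*w)
-48 + x(-8, -1)*V = -48 + (2*(-1))*(-253) = -48 - 2*(-253) = -48 + 506 = 458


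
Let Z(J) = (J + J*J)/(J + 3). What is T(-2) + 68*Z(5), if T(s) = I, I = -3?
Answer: 252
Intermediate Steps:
T(s) = -3
Z(J) = (J + J²)/(3 + J)
T(-2) + 68*Z(5) = -3 + 68*(5*(1 + 5)/(3 + 5)) = -3 + 68*(5*6/8) = -3 + 68*(5*(⅛)*6) = -3 + 68*(15/4) = -3 + 255 = 252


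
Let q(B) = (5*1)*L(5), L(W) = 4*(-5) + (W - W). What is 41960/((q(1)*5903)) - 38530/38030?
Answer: -121699989/112245545 ≈ -1.0842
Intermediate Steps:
L(W) = -20 (L(W) = -20 + 0 = -20)
q(B) = -100 (q(B) = (5*1)*(-20) = 5*(-20) = -100)
41960/((q(1)*5903)) - 38530/38030 = 41960/((-100*5903)) - 38530/38030 = 41960/(-590300) - 38530*1/38030 = 41960*(-1/590300) - 3853/3803 = -2098/29515 - 3853/3803 = -121699989/112245545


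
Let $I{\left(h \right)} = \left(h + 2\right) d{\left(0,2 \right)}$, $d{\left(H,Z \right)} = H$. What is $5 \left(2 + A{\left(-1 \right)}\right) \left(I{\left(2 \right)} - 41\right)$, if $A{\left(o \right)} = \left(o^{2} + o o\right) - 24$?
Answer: $4100$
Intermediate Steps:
$A{\left(o \right)} = -24 + 2 o^{2}$ ($A{\left(o \right)} = \left(o^{2} + o^{2}\right) - 24 = 2 o^{2} - 24 = -24 + 2 o^{2}$)
$I{\left(h \right)} = 0$ ($I{\left(h \right)} = \left(h + 2\right) 0 = \left(2 + h\right) 0 = 0$)
$5 \left(2 + A{\left(-1 \right)}\right) \left(I{\left(2 \right)} - 41\right) = 5 \left(2 - \left(24 - 2 \left(-1\right)^{2}\right)\right) \left(0 - 41\right) = 5 \left(2 + \left(-24 + 2 \cdot 1\right)\right) \left(-41\right) = 5 \left(2 + \left(-24 + 2\right)\right) \left(-41\right) = 5 \left(2 - 22\right) \left(-41\right) = 5 \left(-20\right) \left(-41\right) = \left(-100\right) \left(-41\right) = 4100$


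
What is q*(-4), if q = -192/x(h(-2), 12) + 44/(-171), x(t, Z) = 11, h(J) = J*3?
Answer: 133264/1881 ≈ 70.847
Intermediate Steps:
h(J) = 3*J
q = -33316/1881 (q = -192/11 + 44/(-171) = -192*1/11 + 44*(-1/171) = -192/11 - 44/171 = -33316/1881 ≈ -17.712)
q*(-4) = -33316/1881*(-4) = 133264/1881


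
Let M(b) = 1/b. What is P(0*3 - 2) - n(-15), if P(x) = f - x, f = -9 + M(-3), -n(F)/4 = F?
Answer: -202/3 ≈ -67.333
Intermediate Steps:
n(F) = -4*F
f = -28/3 (f = -9 + 1/(-3) = -9 - ⅓ = -28/3 ≈ -9.3333)
P(x) = -28/3 - x
P(0*3 - 2) - n(-15) = (-28/3 - (0*3 - 2)) - (-4)*(-15) = (-28/3 - (0 - 2)) - 1*60 = (-28/3 - 1*(-2)) - 60 = (-28/3 + 2) - 60 = -22/3 - 60 = -202/3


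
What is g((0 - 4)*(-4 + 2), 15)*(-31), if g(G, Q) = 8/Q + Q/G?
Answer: -8959/120 ≈ -74.658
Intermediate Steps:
g((0 - 4)*(-4 + 2), 15)*(-31) = (8/15 + 15/(((0 - 4)*(-4 + 2))))*(-31) = (8*(1/15) + 15/((-4*(-2))))*(-31) = (8/15 + 15/8)*(-31) = (289/120)*(-31) = -8959/120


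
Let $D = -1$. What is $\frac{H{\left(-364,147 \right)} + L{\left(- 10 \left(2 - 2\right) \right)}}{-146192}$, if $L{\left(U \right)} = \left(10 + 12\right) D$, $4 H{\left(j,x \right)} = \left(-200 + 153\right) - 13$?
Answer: $\frac{37}{146192} \approx 0.00025309$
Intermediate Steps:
$H{\left(j,x \right)} = -15$ ($H{\left(j,x \right)} = \frac{\left(-200 + 153\right) - 13}{4} = \frac{-47 - 13}{4} = \frac{1}{4} \left(-60\right) = -15$)
$L{\left(U \right)} = -22$ ($L{\left(U \right)} = \left(10 + 12\right) \left(-1\right) = 22 \left(-1\right) = -22$)
$\frac{H{\left(-364,147 \right)} + L{\left(- 10 \left(2 - 2\right) \right)}}{-146192} = \frac{-15 - 22}{-146192} = \left(-37\right) \left(- \frac{1}{146192}\right) = \frac{37}{146192}$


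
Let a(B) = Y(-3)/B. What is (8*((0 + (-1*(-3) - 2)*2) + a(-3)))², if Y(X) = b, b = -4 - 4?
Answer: 12544/9 ≈ 1393.8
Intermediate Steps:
b = -8
Y(X) = -8
a(B) = -8/B
(8*((0 + (-1*(-3) - 2)*2) + a(-3)))² = (8*((0 + (-1*(-3) - 2)*2) - 8/(-3)))² = (8*((0 + (3 - 2)*2) - 8*(-⅓)))² = (8*((0 + 1*2) + 8/3))² = (8*((0 + 2) + 8/3))² = (8*(2 + 8/3))² = (8*(14/3))² = (112/3)² = 12544/9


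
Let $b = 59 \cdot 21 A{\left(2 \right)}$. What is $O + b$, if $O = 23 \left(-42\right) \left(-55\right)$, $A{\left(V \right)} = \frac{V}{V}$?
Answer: $54369$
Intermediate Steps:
$A{\left(V \right)} = 1$
$b = 1239$ ($b = 59 \cdot 21 \cdot 1 = 1239 \cdot 1 = 1239$)
$O = 53130$ ($O = \left(-966\right) \left(-55\right) = 53130$)
$O + b = 53130 + 1239 = 54369$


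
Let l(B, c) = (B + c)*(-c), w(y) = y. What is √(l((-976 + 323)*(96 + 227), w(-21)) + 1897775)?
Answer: I*√2531965 ≈ 1591.2*I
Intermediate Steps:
l(B, c) = -c*(B + c)
√(l((-976 + 323)*(96 + 227), w(-21)) + 1897775) = √(-1*(-21)*((-976 + 323)*(96 + 227) - 21) + 1897775) = √(-1*(-21)*(-653*323 - 21) + 1897775) = √(-1*(-21)*(-210919 - 21) + 1897775) = √(-1*(-21)*(-210940) + 1897775) = √(-4429740 + 1897775) = √(-2531965) = I*√2531965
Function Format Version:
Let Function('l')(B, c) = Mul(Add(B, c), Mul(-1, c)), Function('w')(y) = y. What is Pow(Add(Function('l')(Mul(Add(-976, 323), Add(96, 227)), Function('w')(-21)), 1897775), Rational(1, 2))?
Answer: Mul(I, Pow(2531965, Rational(1, 2))) ≈ Mul(1591.2, I)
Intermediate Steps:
Function('l')(B, c) = Mul(-1, c, Add(B, c))
Pow(Add(Function('l')(Mul(Add(-976, 323), Add(96, 227)), Function('w')(-21)), 1897775), Rational(1, 2)) = Pow(Add(Mul(-1, -21, Add(Mul(Add(-976, 323), Add(96, 227)), -21)), 1897775), Rational(1, 2)) = Pow(Add(Mul(-1, -21, Add(Mul(-653, 323), -21)), 1897775), Rational(1, 2)) = Pow(Add(Mul(-1, -21, Add(-210919, -21)), 1897775), Rational(1, 2)) = Pow(Add(Mul(-1, -21, -210940), 1897775), Rational(1, 2)) = Pow(Add(-4429740, 1897775), Rational(1, 2)) = Pow(-2531965, Rational(1, 2)) = Mul(I, Pow(2531965, Rational(1, 2)))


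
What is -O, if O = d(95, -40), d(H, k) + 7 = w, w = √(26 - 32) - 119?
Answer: 126 - I*√6 ≈ 126.0 - 2.4495*I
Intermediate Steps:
w = -119 + I*√6 (w = √(-6) - 119 = I*√6 - 119 = -119 + I*√6 ≈ -119.0 + 2.4495*I)
d(H, k) = -126 + I*√6 (d(H, k) = -7 + (-119 + I*√6) = -126 + I*√6)
O = -126 + I*√6 ≈ -126.0 + 2.4495*I
-O = -(-126 + I*√6) = 126 - I*√6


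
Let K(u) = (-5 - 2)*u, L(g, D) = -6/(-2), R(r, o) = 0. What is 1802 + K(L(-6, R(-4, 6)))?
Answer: 1781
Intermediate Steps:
L(g, D) = 3 (L(g, D) = -6*(-½) = 3)
K(u) = -7*u
1802 + K(L(-6, R(-4, 6))) = 1802 - 7*3 = 1802 - 21 = 1781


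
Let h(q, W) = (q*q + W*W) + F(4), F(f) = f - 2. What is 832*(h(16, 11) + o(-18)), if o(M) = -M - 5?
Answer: 326144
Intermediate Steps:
F(f) = -2 + f
h(q, W) = 2 + W² + q² (h(q, W) = (q*q + W*W) + (-2 + 4) = (q² + W²) + 2 = (W² + q²) + 2 = 2 + W² + q²)
o(M) = -5 - M
832*(h(16, 11) + o(-18)) = 832*((2 + 11² + 16²) + (-5 - 1*(-18))) = 832*((2 + 121 + 256) + (-5 + 18)) = 832*(379 + 13) = 832*392 = 326144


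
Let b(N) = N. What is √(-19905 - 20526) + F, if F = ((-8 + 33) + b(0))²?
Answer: 625 + I*√40431 ≈ 625.0 + 201.07*I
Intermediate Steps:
F = 625 (F = ((-8 + 33) + 0)² = (25 + 0)² = 25² = 625)
√(-19905 - 20526) + F = √(-19905 - 20526) + 625 = √(-40431) + 625 = I*√40431 + 625 = 625 + I*√40431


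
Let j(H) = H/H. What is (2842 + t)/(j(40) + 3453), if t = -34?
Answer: 1404/1727 ≈ 0.81297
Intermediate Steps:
j(H) = 1
(2842 + t)/(j(40) + 3453) = (2842 - 34)/(1 + 3453) = 2808/3454 = 2808*(1/3454) = 1404/1727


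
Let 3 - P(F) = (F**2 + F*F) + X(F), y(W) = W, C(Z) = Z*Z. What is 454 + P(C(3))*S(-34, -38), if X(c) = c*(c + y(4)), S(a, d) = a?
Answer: 9838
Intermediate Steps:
C(Z) = Z**2
X(c) = c*(4 + c) (X(c) = c*(c + 4) = c*(4 + c))
P(F) = 3 - 2*F**2 - F*(4 + F) (P(F) = 3 - ((F**2 + F*F) + F*(4 + F)) = 3 - ((F**2 + F**2) + F*(4 + F)) = 3 - (2*F**2 + F*(4 + F)) = 3 + (-2*F**2 - F*(4 + F)) = 3 - 2*F**2 - F*(4 + F))
454 + P(C(3))*S(-34, -38) = 454 + (3 - 4*3**2 - 3*(3**2)**2)*(-34) = 454 + (3 - 4*9 - 3*9**2)*(-34) = 454 + (3 - 36 - 3*81)*(-34) = 454 + (3 - 36 - 243)*(-34) = 454 - 276*(-34) = 454 + 9384 = 9838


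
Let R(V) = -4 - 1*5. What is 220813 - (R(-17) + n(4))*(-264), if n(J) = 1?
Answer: 218701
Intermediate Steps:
R(V) = -9 (R(V) = -4 - 5 = -9)
220813 - (R(-17) + n(4))*(-264) = 220813 - (-9 + 1)*(-264) = 220813 - (-8)*(-264) = 220813 - 1*2112 = 220813 - 2112 = 218701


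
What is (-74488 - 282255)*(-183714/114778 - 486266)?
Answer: 9955416897454933/57389 ≈ 1.7347e+11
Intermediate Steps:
(-74488 - 282255)*(-183714/114778 - 486266) = -356743*(-183714*1/114778 - 486266) = -356743*(-91857/57389 - 486266) = -356743*(-27906411331/57389) = 9955416897454933/57389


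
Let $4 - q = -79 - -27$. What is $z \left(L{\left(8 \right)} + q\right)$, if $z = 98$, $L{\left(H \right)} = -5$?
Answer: $4998$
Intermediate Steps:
$q = 56$ ($q = 4 - \left(-79 - -27\right) = 4 - \left(-79 + 27\right) = 4 - -52 = 4 + 52 = 56$)
$z \left(L{\left(8 \right)} + q\right) = 98 \left(-5 + 56\right) = 98 \cdot 51 = 4998$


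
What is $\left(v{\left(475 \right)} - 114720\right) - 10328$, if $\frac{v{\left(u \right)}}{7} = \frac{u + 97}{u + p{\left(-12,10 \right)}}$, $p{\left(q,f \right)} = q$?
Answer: $- \frac{57893220}{463} \approx -1.2504 \cdot 10^{5}$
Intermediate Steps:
$v{\left(u \right)} = \frac{7 \left(97 + u\right)}{-12 + u}$ ($v{\left(u \right)} = 7 \frac{u + 97}{u - 12} = 7 \frac{97 + u}{-12 + u} = \frac{7 \left(97 + u\right)}{-12 + u}$)
$\left(v{\left(475 \right)} - 114720\right) - 10328 = \left(\frac{7 \left(97 + 475\right)}{-12 + 475} - 114720\right) - 10328 = \left(7 \cdot \frac{1}{463} \cdot 572 - 114720\right) - 10328 = \left(\frac{4004}{463} - 114720\right) - 10328 = - \frac{53111356}{463} - 10328 = - \frac{57893220}{463}$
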